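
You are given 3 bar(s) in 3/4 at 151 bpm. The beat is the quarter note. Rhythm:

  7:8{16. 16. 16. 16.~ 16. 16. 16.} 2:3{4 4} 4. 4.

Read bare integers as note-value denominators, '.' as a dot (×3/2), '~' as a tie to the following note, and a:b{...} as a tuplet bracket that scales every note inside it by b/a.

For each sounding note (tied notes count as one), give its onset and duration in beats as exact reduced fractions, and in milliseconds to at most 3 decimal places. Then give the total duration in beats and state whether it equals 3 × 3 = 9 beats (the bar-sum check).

1) 0.0ms=0b +170.293ms=3/7b
2) 170.293ms=3/7b +170.293ms=3/7b
3) 340.587ms=6/7b +170.293ms=3/7b
4) 510.88ms=9/7b +340.587ms=6/7b
5) 851.466ms=15/7b +170.293ms=3/7b
6) 1021.76ms=18/7b +170.293ms=3/7b
7) 1192.053ms=3b +596.026ms=3/2b
8) 1788.079ms=9/2b +596.026ms=3/2b
9) 2384.106ms=6b +596.026ms=3/2b
10) 2980.132ms=15/2b +596.026ms=3/2b
Σ=9b of 9 (151bpm 3/4) — PASS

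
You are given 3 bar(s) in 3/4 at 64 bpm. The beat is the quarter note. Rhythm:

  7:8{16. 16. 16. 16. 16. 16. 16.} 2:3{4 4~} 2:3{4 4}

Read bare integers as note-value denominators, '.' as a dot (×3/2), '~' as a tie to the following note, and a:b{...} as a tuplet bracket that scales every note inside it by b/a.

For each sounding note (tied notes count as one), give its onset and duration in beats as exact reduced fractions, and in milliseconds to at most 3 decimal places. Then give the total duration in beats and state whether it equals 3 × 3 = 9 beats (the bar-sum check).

1) 0.0ms=0b +401.786ms=3/7b
2) 401.786ms=3/7b +401.786ms=3/7b
3) 803.571ms=6/7b +401.786ms=3/7b
4) 1205.357ms=9/7b +401.786ms=3/7b
5) 1607.143ms=12/7b +401.786ms=3/7b
6) 2008.929ms=15/7b +401.786ms=3/7b
7) 2410.714ms=18/7b +401.786ms=3/7b
8) 2812.5ms=3b +1406.25ms=3/2b
9) 4218.75ms=9/2b +2812.5ms=3b
10) 7031.25ms=15/2b +1406.25ms=3/2b
Σ=9b of 9 (64bpm 3/4) — PASS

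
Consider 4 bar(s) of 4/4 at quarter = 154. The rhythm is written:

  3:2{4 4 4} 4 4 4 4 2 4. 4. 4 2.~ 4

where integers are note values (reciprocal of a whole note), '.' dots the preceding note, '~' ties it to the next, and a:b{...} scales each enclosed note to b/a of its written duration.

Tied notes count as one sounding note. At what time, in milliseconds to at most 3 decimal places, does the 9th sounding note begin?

note 9 onset = 8b = 3116.883ms

1. 0.0ms @ 0 + 259.74ms (2/3)
2. 259.74ms @ 2/3 + 259.74ms (2/3)
3. 519.481ms @ 4/3 + 259.74ms (2/3)
4. 779.221ms @ 2 + 389.61ms (1)
5. 1168.831ms @ 3 + 389.61ms (1)
6. 1558.442ms @ 4 + 389.61ms (1)
7. 1948.052ms @ 5 + 389.61ms (1)
8. 2337.662ms @ 6 + 779.221ms (2)
9. 3116.883ms @ 8 + 584.416ms (3/2)
10. 3701.299ms @ 19/2 + 584.416ms (3/2)
11. 4285.714ms @ 11 + 389.61ms (1)
12. 4675.325ms @ 12 + 1558.442ms (4)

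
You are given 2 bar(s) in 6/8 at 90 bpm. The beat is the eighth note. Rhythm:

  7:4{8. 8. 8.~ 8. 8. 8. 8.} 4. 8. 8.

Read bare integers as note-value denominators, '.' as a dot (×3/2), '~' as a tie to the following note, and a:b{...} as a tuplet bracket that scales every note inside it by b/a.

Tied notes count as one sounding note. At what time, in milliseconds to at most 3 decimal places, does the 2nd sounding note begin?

1. 0.0ms @ 0 + 571.429ms (6/7)
2. 571.429ms @ 6/7 + 571.429ms (6/7)
3. 1142.857ms @ 12/7 + 1142.857ms (12/7)
4. 2285.714ms @ 24/7 + 571.429ms (6/7)
5. 2857.143ms @ 30/7 + 571.429ms (6/7)
6. 3428.571ms @ 36/7 + 571.429ms (6/7)
7. 4000.0ms @ 6 + 2000.0ms (3)
8. 6000.0ms @ 9 + 1000.0ms (3/2)
9. 7000.0ms @ 21/2 + 1000.0ms (3/2)

note 2 onset = 6/7b = 571.429ms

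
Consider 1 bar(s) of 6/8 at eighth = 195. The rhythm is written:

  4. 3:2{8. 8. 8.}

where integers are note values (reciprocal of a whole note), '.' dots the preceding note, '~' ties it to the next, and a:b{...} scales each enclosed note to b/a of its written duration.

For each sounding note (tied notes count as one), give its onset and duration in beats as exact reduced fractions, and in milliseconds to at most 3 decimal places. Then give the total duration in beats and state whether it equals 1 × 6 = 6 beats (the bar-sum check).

1) 0.0ms=0b +923.077ms=3b
2) 923.077ms=3b +307.692ms=1b
3) 1230.769ms=4b +307.692ms=1b
4) 1538.462ms=5b +307.692ms=1b
Σ=6b of 6 (195bpm 6/8) — PASS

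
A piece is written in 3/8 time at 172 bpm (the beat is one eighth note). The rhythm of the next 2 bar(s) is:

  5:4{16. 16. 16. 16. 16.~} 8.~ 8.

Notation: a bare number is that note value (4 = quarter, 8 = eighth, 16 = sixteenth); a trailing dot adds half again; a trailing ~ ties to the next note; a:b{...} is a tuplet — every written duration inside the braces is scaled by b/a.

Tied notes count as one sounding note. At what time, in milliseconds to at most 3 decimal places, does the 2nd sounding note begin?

1. 0.0ms @ 0 + 209.302ms (3/5)
2. 209.302ms @ 3/5 + 209.302ms (3/5)
3. 418.605ms @ 6/5 + 209.302ms (3/5)
4. 627.907ms @ 9/5 + 209.302ms (3/5)
5. 837.209ms @ 12/5 + 1255.814ms (18/5)

note 2 onset = 3/5b = 209.302ms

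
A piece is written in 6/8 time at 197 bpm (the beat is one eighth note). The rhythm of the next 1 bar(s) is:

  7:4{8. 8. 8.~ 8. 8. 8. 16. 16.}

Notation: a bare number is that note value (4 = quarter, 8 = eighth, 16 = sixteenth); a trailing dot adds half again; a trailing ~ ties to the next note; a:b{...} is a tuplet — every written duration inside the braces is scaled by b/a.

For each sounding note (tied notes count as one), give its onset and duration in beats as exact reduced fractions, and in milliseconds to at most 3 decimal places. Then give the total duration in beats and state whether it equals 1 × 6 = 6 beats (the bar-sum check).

1) 0.0ms=0b +261.059ms=6/7b
2) 261.059ms=6/7b +261.059ms=6/7b
3) 522.117ms=12/7b +522.117ms=12/7b
4) 1044.235ms=24/7b +261.059ms=6/7b
5) 1305.294ms=30/7b +261.059ms=6/7b
6) 1566.352ms=36/7b +130.529ms=3/7b
7) 1696.882ms=39/7b +130.529ms=3/7b
Σ=6b of 6 (197bpm 6/8) — PASS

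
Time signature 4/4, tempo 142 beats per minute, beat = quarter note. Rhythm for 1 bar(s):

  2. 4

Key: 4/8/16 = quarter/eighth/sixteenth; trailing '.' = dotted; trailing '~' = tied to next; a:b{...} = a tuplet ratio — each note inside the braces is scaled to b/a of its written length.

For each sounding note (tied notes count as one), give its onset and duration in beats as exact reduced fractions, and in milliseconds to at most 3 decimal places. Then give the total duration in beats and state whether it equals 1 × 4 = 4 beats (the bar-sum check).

1) 0.0ms=0b +1267.606ms=3b
2) 1267.606ms=3b +422.535ms=1b
Σ=4b of 4 (142bpm 4/4) — PASS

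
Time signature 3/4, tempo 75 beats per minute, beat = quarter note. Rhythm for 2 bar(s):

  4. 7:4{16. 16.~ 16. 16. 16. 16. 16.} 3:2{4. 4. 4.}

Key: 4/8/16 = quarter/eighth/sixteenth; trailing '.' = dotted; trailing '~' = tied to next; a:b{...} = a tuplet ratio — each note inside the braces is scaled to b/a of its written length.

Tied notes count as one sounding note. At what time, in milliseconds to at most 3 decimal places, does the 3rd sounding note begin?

note 3 onset = 12/7b = 1371.429ms

1. 0.0ms @ 0 + 1200.0ms (3/2)
2. 1200.0ms @ 3/2 + 171.429ms (3/14)
3. 1371.429ms @ 12/7 + 342.857ms (3/7)
4. 1714.286ms @ 15/7 + 171.429ms (3/14)
5. 1885.714ms @ 33/14 + 171.429ms (3/14)
6. 2057.143ms @ 18/7 + 171.429ms (3/14)
7. 2228.571ms @ 39/14 + 171.429ms (3/14)
8. 2400.0ms @ 3 + 800.0ms (1)
9. 3200.0ms @ 4 + 800.0ms (1)
10. 4000.0ms @ 5 + 800.0ms (1)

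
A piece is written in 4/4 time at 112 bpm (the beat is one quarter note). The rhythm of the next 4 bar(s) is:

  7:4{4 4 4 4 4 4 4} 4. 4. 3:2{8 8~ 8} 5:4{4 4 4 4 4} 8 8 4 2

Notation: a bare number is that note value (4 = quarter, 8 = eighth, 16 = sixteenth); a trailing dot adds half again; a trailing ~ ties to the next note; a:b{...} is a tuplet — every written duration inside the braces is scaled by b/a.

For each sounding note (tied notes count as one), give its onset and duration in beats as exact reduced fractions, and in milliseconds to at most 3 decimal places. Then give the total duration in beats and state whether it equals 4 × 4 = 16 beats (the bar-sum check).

1) 0.0ms=0b +306.122ms=4/7b
2) 306.122ms=4/7b +306.122ms=4/7b
3) 612.245ms=8/7b +306.122ms=4/7b
4) 918.367ms=12/7b +306.122ms=4/7b
5) 1224.49ms=16/7b +306.122ms=4/7b
6) 1530.612ms=20/7b +306.122ms=4/7b
7) 1836.735ms=24/7b +306.122ms=4/7b
8) 2142.857ms=4b +803.571ms=3/2b
9) 2946.429ms=11/2b +803.571ms=3/2b
10) 3750.0ms=7b +178.571ms=1/3b
11) 3928.571ms=22/3b +357.143ms=2/3b
12) 4285.714ms=8b +428.571ms=4/5b
13) 4714.286ms=44/5b +428.571ms=4/5b
14) 5142.857ms=48/5b +428.571ms=4/5b
15) 5571.429ms=52/5b +428.571ms=4/5b
16) 6000.0ms=56/5b +428.571ms=4/5b
17) 6428.571ms=12b +267.857ms=1/2b
18) 6696.429ms=25/2b +267.857ms=1/2b
19) 6964.286ms=13b +535.714ms=1b
20) 7500.0ms=14b +1071.429ms=2b
Σ=16b of 16 (112bpm 4/4) — PASS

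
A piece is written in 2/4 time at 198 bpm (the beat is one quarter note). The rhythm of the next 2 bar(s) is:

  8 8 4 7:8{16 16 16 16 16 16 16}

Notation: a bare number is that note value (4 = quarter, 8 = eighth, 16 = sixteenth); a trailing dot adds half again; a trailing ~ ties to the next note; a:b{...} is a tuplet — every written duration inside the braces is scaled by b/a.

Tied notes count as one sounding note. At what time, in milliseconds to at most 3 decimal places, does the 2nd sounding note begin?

1. 0.0ms @ 0 + 151.515ms (1/2)
2. 151.515ms @ 1/2 + 151.515ms (1/2)
3. 303.03ms @ 1 + 303.03ms (1)
4. 606.061ms @ 2 + 86.58ms (2/7)
5. 692.641ms @ 16/7 + 86.58ms (2/7)
6. 779.221ms @ 18/7 + 86.58ms (2/7)
7. 865.801ms @ 20/7 + 86.58ms (2/7)
8. 952.381ms @ 22/7 + 86.58ms (2/7)
9. 1038.961ms @ 24/7 + 86.58ms (2/7)
10. 1125.541ms @ 26/7 + 86.58ms (2/7)

note 2 onset = 1/2b = 151.515ms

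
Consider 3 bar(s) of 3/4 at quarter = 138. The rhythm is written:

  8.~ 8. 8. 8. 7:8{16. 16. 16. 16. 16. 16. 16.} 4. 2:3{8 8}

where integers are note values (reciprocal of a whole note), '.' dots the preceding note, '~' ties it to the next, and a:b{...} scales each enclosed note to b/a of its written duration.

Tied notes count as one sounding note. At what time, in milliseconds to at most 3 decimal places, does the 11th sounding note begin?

note 11 onset = 6b = 2608.696ms

1. 0.0ms @ 0 + 652.174ms (3/2)
2. 652.174ms @ 3/2 + 326.087ms (3/4)
3. 978.261ms @ 9/4 + 326.087ms (3/4)
4. 1304.348ms @ 3 + 186.335ms (3/7)
5. 1490.683ms @ 24/7 + 186.335ms (3/7)
6. 1677.019ms @ 27/7 + 186.335ms (3/7)
7. 1863.354ms @ 30/7 + 186.335ms (3/7)
8. 2049.689ms @ 33/7 + 186.335ms (3/7)
9. 2236.025ms @ 36/7 + 186.335ms (3/7)
10. 2422.36ms @ 39/7 + 186.335ms (3/7)
11. 2608.696ms @ 6 + 652.174ms (3/2)
12. 3260.87ms @ 15/2 + 326.087ms (3/4)
13. 3586.957ms @ 33/4 + 326.087ms (3/4)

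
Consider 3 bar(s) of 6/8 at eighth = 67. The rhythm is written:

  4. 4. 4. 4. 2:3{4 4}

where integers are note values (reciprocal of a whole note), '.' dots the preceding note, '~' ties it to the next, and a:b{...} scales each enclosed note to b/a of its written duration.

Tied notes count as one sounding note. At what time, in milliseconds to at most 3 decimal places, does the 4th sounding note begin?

1. 0.0ms @ 0 + 2686.567ms (3)
2. 2686.567ms @ 3 + 2686.567ms (3)
3. 5373.134ms @ 6 + 2686.567ms (3)
4. 8059.701ms @ 9 + 2686.567ms (3)
5. 10746.269ms @ 12 + 2686.567ms (3)
6. 13432.836ms @ 15 + 2686.567ms (3)

note 4 onset = 9b = 8059.701ms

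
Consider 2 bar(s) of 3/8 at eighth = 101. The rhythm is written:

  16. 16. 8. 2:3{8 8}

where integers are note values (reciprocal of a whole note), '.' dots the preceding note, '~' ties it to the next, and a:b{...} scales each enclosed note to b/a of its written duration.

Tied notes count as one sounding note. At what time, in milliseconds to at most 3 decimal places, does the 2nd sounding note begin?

1. 0.0ms @ 0 + 445.545ms (3/4)
2. 445.545ms @ 3/4 + 445.545ms (3/4)
3. 891.089ms @ 3/2 + 891.089ms (3/2)
4. 1782.178ms @ 3 + 891.089ms (3/2)
5. 2673.267ms @ 9/2 + 891.089ms (3/2)

note 2 onset = 3/4b = 445.545ms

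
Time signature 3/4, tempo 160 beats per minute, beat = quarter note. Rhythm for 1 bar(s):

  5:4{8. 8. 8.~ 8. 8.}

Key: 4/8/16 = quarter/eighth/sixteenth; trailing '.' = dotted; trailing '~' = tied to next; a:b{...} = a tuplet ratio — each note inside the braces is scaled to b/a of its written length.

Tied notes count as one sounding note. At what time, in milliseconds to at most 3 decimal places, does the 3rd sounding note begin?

note 3 onset = 6/5b = 450.0ms

1. 0.0ms @ 0 + 225.0ms (3/5)
2. 225.0ms @ 3/5 + 225.0ms (3/5)
3. 450.0ms @ 6/5 + 450.0ms (6/5)
4. 900.0ms @ 12/5 + 225.0ms (3/5)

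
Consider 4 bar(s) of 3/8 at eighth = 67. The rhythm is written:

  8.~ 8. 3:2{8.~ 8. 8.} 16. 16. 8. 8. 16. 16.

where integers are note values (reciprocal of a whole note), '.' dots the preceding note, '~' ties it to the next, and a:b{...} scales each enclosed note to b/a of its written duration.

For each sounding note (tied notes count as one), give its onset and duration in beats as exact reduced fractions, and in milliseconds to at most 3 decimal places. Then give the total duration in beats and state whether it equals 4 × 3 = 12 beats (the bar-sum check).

1) 0.0ms=0b +2686.567ms=3b
2) 2686.567ms=3b +1791.045ms=2b
3) 4477.612ms=5b +895.522ms=1b
4) 5373.134ms=6b +671.642ms=3/4b
5) 6044.776ms=27/4b +671.642ms=3/4b
6) 6716.418ms=15/2b +1343.284ms=3/2b
7) 8059.701ms=9b +1343.284ms=3/2b
8) 9402.985ms=21/2b +671.642ms=3/4b
9) 10074.627ms=45/4b +671.642ms=3/4b
Σ=12b of 12 (67bpm 3/8) — PASS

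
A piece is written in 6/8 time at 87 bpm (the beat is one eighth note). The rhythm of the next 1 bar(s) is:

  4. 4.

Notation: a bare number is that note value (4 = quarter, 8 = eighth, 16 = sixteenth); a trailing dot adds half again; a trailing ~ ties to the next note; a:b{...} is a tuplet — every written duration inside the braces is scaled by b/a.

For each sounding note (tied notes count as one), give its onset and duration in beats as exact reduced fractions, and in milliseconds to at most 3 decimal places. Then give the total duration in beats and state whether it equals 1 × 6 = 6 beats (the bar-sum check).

1) 0.0ms=0b +2068.966ms=3b
2) 2068.966ms=3b +2068.966ms=3b
Σ=6b of 6 (87bpm 6/8) — PASS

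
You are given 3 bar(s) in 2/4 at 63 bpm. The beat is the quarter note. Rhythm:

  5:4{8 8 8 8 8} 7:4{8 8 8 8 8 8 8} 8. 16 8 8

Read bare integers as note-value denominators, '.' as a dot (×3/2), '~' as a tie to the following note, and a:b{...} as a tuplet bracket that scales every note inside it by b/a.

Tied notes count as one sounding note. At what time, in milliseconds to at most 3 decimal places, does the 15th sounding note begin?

note 15 onset = 5b = 4761.905ms

1. 0.0ms @ 0 + 380.952ms (2/5)
2. 380.952ms @ 2/5 + 380.952ms (2/5)
3. 761.905ms @ 4/5 + 380.952ms (2/5)
4. 1142.857ms @ 6/5 + 380.952ms (2/5)
5. 1523.81ms @ 8/5 + 380.952ms (2/5)
6. 1904.762ms @ 2 + 272.109ms (2/7)
7. 2176.871ms @ 16/7 + 272.109ms (2/7)
8. 2448.98ms @ 18/7 + 272.109ms (2/7)
9. 2721.088ms @ 20/7 + 272.109ms (2/7)
10. 2993.197ms @ 22/7 + 272.109ms (2/7)
11. 3265.306ms @ 24/7 + 272.109ms (2/7)
12. 3537.415ms @ 26/7 + 272.109ms (2/7)
13. 3809.524ms @ 4 + 714.286ms (3/4)
14. 4523.81ms @ 19/4 + 238.095ms (1/4)
15. 4761.905ms @ 5 + 476.19ms (1/2)
16. 5238.095ms @ 11/2 + 476.19ms (1/2)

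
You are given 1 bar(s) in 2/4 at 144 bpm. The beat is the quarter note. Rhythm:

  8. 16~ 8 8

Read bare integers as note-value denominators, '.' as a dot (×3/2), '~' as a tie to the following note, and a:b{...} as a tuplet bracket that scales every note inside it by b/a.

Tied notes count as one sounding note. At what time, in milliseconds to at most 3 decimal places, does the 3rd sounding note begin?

1. 0.0ms @ 0 + 312.5ms (3/4)
2. 312.5ms @ 3/4 + 312.5ms (3/4)
3. 625.0ms @ 3/2 + 208.333ms (1/2)

note 3 onset = 3/2b = 625.0ms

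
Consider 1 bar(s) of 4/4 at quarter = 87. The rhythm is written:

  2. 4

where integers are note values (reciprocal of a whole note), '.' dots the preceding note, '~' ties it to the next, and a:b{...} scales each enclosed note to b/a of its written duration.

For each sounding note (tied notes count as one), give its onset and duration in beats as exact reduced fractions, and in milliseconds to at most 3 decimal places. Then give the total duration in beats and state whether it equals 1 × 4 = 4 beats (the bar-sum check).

1) 0.0ms=0b +2068.966ms=3b
2) 2068.966ms=3b +689.655ms=1b
Σ=4b of 4 (87bpm 4/4) — PASS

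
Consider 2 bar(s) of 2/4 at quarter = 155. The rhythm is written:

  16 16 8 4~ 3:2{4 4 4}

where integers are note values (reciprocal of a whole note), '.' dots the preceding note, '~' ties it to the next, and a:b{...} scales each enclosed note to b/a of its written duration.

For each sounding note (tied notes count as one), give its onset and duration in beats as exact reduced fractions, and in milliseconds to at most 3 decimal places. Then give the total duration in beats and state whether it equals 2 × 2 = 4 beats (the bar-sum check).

1) 0.0ms=0b +96.774ms=1/4b
2) 96.774ms=1/4b +96.774ms=1/4b
3) 193.548ms=1/2b +193.548ms=1/2b
4) 387.097ms=1b +645.161ms=5/3b
5) 1032.258ms=8/3b +258.065ms=2/3b
6) 1290.323ms=10/3b +258.065ms=2/3b
Σ=4b of 4 (155bpm 2/4) — PASS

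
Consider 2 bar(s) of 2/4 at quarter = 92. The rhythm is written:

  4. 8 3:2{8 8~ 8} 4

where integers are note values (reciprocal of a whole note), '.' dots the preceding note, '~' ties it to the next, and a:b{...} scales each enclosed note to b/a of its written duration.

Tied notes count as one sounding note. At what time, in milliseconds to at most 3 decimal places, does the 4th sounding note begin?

note 4 onset = 7/3b = 1521.739ms

1. 0.0ms @ 0 + 978.261ms (3/2)
2. 978.261ms @ 3/2 + 326.087ms (1/2)
3. 1304.348ms @ 2 + 217.391ms (1/3)
4. 1521.739ms @ 7/3 + 434.783ms (2/3)
5. 1956.522ms @ 3 + 652.174ms (1)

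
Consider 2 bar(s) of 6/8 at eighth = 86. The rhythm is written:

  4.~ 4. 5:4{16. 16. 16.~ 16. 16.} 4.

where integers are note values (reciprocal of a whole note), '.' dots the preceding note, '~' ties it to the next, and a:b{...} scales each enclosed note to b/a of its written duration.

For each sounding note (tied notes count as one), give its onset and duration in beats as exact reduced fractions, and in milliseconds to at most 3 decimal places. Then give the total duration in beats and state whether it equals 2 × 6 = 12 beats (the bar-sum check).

1) 0.0ms=0b +4186.047ms=6b
2) 4186.047ms=6b +418.605ms=3/5b
3) 4604.651ms=33/5b +418.605ms=3/5b
4) 5023.256ms=36/5b +837.209ms=6/5b
5) 5860.465ms=42/5b +418.605ms=3/5b
6) 6279.07ms=9b +2093.023ms=3b
Σ=12b of 12 (86bpm 6/8) — PASS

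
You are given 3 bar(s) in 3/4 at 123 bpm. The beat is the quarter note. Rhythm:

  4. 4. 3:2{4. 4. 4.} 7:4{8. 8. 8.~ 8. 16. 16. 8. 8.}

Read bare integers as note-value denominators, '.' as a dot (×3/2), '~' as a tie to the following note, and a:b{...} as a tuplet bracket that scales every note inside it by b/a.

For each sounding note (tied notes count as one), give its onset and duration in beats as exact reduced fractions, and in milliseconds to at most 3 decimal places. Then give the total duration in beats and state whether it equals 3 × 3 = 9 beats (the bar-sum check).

1) 0.0ms=0b +731.707ms=3/2b
2) 731.707ms=3/2b +731.707ms=3/2b
3) 1463.415ms=3b +487.805ms=1b
4) 1951.22ms=4b +487.805ms=1b
5) 2439.024ms=5b +487.805ms=1b
6) 2926.829ms=6b +209.059ms=3/7b
7) 3135.889ms=45/7b +209.059ms=3/7b
8) 3344.948ms=48/7b +418.118ms=6/7b
9) 3763.066ms=54/7b +104.53ms=3/14b
10) 3867.596ms=111/14b +104.53ms=3/14b
11) 3972.125ms=57/7b +209.059ms=3/7b
12) 4181.185ms=60/7b +209.059ms=3/7b
Σ=9b of 9 (123bpm 3/4) — PASS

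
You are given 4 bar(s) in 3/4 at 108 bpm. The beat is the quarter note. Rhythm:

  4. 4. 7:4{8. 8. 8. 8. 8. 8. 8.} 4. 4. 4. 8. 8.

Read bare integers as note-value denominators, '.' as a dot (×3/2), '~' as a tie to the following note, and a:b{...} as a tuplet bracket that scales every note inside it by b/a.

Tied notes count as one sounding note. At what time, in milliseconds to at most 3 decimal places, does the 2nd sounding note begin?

note 2 onset = 3/2b = 833.333ms

1. 0.0ms @ 0 + 833.333ms (3/2)
2. 833.333ms @ 3/2 + 833.333ms (3/2)
3. 1666.667ms @ 3 + 238.095ms (3/7)
4. 1904.762ms @ 24/7 + 238.095ms (3/7)
5. 2142.857ms @ 27/7 + 238.095ms (3/7)
6. 2380.952ms @ 30/7 + 238.095ms (3/7)
7. 2619.048ms @ 33/7 + 238.095ms (3/7)
8. 2857.143ms @ 36/7 + 238.095ms (3/7)
9. 3095.238ms @ 39/7 + 238.095ms (3/7)
10. 3333.333ms @ 6 + 833.333ms (3/2)
11. 4166.667ms @ 15/2 + 833.333ms (3/2)
12. 5000.0ms @ 9 + 833.333ms (3/2)
13. 5833.333ms @ 21/2 + 416.667ms (3/4)
14. 6250.0ms @ 45/4 + 416.667ms (3/4)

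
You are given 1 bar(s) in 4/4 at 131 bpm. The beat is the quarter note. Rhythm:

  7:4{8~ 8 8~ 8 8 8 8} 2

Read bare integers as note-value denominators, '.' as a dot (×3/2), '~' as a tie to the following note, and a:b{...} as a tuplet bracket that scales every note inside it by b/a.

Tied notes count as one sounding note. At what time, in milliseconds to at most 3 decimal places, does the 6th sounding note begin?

note 6 onset = 2b = 916.031ms

1. 0.0ms @ 0 + 261.723ms (4/7)
2. 261.723ms @ 4/7 + 261.723ms (4/7)
3. 523.446ms @ 8/7 + 130.862ms (2/7)
4. 654.308ms @ 10/7 + 130.862ms (2/7)
5. 785.169ms @ 12/7 + 130.862ms (2/7)
6. 916.031ms @ 2 + 916.031ms (2)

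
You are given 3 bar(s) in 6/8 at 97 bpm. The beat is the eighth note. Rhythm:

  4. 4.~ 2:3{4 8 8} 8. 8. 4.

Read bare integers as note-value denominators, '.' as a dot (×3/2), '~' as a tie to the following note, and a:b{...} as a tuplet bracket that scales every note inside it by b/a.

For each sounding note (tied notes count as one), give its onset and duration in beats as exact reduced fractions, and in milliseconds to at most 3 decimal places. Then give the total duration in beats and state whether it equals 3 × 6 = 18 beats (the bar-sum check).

1) 0.0ms=0b +1855.67ms=3b
2) 1855.67ms=3b +3711.34ms=6b
3) 5567.01ms=9b +927.835ms=3/2b
4) 6494.845ms=21/2b +927.835ms=3/2b
5) 7422.68ms=12b +927.835ms=3/2b
6) 8350.515ms=27/2b +927.835ms=3/2b
7) 9278.351ms=15b +1855.67ms=3b
Σ=18b of 18 (97bpm 6/8) — PASS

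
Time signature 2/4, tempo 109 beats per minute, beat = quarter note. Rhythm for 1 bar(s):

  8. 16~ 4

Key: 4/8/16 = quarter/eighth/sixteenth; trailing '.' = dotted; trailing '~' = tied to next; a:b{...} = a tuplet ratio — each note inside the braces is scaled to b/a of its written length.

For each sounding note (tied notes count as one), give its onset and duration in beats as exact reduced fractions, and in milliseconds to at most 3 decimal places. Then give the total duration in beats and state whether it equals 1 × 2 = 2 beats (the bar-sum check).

1) 0.0ms=0b +412.844ms=3/4b
2) 412.844ms=3/4b +688.073ms=5/4b
Σ=2b of 2 (109bpm 2/4) — PASS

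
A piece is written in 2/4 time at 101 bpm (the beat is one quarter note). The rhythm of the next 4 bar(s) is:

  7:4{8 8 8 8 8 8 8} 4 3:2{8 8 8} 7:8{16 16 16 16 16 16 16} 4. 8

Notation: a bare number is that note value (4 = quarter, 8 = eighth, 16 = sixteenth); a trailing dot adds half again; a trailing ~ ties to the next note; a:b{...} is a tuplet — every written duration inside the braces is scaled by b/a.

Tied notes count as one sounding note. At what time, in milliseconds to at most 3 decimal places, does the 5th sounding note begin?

1. 0.0ms @ 0 + 169.731ms (2/7)
2. 169.731ms @ 2/7 + 169.731ms (2/7)
3. 339.463ms @ 4/7 + 169.731ms (2/7)
4. 509.194ms @ 6/7 + 169.731ms (2/7)
5. 678.925ms @ 8/7 + 169.731ms (2/7)
6. 848.656ms @ 10/7 + 169.731ms (2/7)
7. 1018.388ms @ 12/7 + 169.731ms (2/7)
8. 1188.119ms @ 2 + 594.059ms (1)
9. 1782.178ms @ 3 + 198.02ms (1/3)
10. 1980.198ms @ 10/3 + 198.02ms (1/3)
11. 2178.218ms @ 11/3 + 198.02ms (1/3)
12. 2376.238ms @ 4 + 169.731ms (2/7)
13. 2545.969ms @ 30/7 + 169.731ms (2/7)
14. 2715.7ms @ 32/7 + 169.731ms (2/7)
15. 2885.431ms @ 34/7 + 169.731ms (2/7)
16. 3055.163ms @ 36/7 + 169.731ms (2/7)
17. 3224.894ms @ 38/7 + 169.731ms (2/7)
18. 3394.625ms @ 40/7 + 169.731ms (2/7)
19. 3564.356ms @ 6 + 891.089ms (3/2)
20. 4455.446ms @ 15/2 + 297.03ms (1/2)

note 5 onset = 8/7b = 678.925ms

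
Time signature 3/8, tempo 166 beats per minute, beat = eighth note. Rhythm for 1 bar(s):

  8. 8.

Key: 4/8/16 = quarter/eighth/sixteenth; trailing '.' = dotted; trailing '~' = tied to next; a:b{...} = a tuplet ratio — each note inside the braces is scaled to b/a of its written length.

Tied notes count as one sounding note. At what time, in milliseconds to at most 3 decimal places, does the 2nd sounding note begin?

1. 0.0ms @ 0 + 542.169ms (3/2)
2. 542.169ms @ 3/2 + 542.169ms (3/2)

note 2 onset = 3/2b = 542.169ms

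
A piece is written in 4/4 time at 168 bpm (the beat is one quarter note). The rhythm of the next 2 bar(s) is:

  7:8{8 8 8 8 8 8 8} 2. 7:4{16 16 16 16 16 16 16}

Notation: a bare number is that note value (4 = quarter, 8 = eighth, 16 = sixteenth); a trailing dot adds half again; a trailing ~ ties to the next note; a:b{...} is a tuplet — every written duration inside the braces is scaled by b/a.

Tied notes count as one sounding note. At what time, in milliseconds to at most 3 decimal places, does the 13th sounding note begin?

note 13 onset = 53/7b = 2704.082ms

1. 0.0ms @ 0 + 204.082ms (4/7)
2. 204.082ms @ 4/7 + 204.082ms (4/7)
3. 408.163ms @ 8/7 + 204.082ms (4/7)
4. 612.245ms @ 12/7 + 204.082ms (4/7)
5. 816.327ms @ 16/7 + 204.082ms (4/7)
6. 1020.408ms @ 20/7 + 204.082ms (4/7)
7. 1224.49ms @ 24/7 + 204.082ms (4/7)
8. 1428.571ms @ 4 + 1071.429ms (3)
9. 2500.0ms @ 7 + 51.02ms (1/7)
10. 2551.02ms @ 50/7 + 51.02ms (1/7)
11. 2602.041ms @ 51/7 + 51.02ms (1/7)
12. 2653.061ms @ 52/7 + 51.02ms (1/7)
13. 2704.082ms @ 53/7 + 51.02ms (1/7)
14. 2755.102ms @ 54/7 + 51.02ms (1/7)
15. 2806.122ms @ 55/7 + 51.02ms (1/7)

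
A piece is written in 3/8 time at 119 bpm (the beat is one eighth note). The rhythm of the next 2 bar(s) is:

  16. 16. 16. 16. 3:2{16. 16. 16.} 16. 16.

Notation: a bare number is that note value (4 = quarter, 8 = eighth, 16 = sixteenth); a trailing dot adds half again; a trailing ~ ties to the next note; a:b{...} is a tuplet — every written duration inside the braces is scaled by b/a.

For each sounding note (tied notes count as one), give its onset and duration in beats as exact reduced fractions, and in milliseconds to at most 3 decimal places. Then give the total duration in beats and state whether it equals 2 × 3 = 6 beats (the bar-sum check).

1) 0.0ms=0b +378.151ms=3/4b
2) 378.151ms=3/4b +378.151ms=3/4b
3) 756.303ms=3/2b +378.151ms=3/4b
4) 1134.454ms=9/4b +378.151ms=3/4b
5) 1512.605ms=3b +252.101ms=1/2b
6) 1764.706ms=7/2b +252.101ms=1/2b
7) 2016.807ms=4b +252.101ms=1/2b
8) 2268.908ms=9/2b +378.151ms=3/4b
9) 2647.059ms=21/4b +378.151ms=3/4b
Σ=6b of 6 (119bpm 3/8) — PASS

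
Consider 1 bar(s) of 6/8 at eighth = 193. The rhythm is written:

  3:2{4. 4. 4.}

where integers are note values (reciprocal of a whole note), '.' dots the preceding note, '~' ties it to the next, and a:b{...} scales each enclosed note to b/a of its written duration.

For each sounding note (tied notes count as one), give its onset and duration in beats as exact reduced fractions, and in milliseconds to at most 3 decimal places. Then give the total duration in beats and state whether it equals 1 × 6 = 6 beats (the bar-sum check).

1) 0.0ms=0b +621.762ms=2b
2) 621.762ms=2b +621.762ms=2b
3) 1243.523ms=4b +621.762ms=2b
Σ=6b of 6 (193bpm 6/8) — PASS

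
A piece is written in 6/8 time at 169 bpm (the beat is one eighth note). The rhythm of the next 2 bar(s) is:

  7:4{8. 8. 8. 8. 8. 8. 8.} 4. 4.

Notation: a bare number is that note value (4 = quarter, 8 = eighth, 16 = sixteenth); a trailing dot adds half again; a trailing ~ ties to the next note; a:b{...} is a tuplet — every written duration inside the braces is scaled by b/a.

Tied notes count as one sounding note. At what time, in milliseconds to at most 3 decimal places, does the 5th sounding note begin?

note 5 onset = 24/7b = 1217.244ms

1. 0.0ms @ 0 + 304.311ms (6/7)
2. 304.311ms @ 6/7 + 304.311ms (6/7)
3. 608.622ms @ 12/7 + 304.311ms (6/7)
4. 912.933ms @ 18/7 + 304.311ms (6/7)
5. 1217.244ms @ 24/7 + 304.311ms (6/7)
6. 1521.555ms @ 30/7 + 304.311ms (6/7)
7. 1825.866ms @ 36/7 + 304.311ms (6/7)
8. 2130.178ms @ 6 + 1065.089ms (3)
9. 3195.266ms @ 9 + 1065.089ms (3)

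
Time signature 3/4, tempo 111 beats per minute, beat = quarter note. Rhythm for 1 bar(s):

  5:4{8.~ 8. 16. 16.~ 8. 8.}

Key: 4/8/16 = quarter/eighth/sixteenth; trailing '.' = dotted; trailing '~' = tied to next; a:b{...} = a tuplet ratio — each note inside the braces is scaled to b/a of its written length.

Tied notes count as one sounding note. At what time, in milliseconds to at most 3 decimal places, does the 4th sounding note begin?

1. 0.0ms @ 0 + 648.649ms (6/5)
2. 648.649ms @ 6/5 + 162.162ms (3/10)
3. 810.811ms @ 3/2 + 486.486ms (9/10)
4. 1297.297ms @ 12/5 + 324.324ms (3/5)

note 4 onset = 12/5b = 1297.297ms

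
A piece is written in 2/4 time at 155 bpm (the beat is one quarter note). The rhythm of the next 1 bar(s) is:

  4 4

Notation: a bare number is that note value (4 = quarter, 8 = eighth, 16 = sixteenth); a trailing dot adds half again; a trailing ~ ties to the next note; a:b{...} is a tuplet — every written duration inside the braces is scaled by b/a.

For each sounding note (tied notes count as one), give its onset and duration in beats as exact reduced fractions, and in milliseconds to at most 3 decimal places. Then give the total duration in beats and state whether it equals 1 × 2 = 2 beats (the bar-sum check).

1) 0.0ms=0b +387.097ms=1b
2) 387.097ms=1b +387.097ms=1b
Σ=2b of 2 (155bpm 2/4) — PASS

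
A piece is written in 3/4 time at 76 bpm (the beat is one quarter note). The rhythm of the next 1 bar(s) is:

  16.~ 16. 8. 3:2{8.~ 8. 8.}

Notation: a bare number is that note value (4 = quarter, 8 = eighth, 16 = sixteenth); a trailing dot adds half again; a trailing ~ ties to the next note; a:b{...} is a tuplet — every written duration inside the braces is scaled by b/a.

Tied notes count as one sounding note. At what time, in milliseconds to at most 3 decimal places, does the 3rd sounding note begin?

note 3 onset = 3/2b = 1184.211ms

1. 0.0ms @ 0 + 592.105ms (3/4)
2. 592.105ms @ 3/4 + 592.105ms (3/4)
3. 1184.211ms @ 3/2 + 789.474ms (1)
4. 1973.684ms @ 5/2 + 394.737ms (1/2)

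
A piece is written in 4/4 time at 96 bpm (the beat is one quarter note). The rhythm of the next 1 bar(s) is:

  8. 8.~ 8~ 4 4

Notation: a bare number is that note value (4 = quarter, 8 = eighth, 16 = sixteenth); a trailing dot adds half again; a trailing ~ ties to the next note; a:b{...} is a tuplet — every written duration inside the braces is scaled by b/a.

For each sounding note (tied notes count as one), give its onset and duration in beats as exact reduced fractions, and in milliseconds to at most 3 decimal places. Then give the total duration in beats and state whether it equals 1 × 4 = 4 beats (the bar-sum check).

1) 0.0ms=0b +468.75ms=3/4b
2) 468.75ms=3/4b +1406.25ms=9/4b
3) 1875.0ms=3b +625.0ms=1b
Σ=4b of 4 (96bpm 4/4) — PASS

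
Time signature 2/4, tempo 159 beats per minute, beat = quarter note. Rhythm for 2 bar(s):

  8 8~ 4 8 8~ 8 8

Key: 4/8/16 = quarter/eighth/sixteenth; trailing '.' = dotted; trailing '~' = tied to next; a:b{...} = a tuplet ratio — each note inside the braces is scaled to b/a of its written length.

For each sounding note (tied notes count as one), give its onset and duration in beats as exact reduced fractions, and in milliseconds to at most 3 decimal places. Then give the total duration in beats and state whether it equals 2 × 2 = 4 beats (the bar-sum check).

1) 0.0ms=0b +188.679ms=1/2b
2) 188.679ms=1/2b +566.038ms=3/2b
3) 754.717ms=2b +188.679ms=1/2b
4) 943.396ms=5/2b +377.358ms=1b
5) 1320.755ms=7/2b +188.679ms=1/2b
Σ=4b of 4 (159bpm 2/4) — PASS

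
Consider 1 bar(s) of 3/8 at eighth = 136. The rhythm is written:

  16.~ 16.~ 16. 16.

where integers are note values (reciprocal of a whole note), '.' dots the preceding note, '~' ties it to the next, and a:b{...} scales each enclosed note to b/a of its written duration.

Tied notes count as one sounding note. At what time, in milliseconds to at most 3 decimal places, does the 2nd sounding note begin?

note 2 onset = 9/4b = 992.647ms

1. 0.0ms @ 0 + 992.647ms (9/4)
2. 992.647ms @ 9/4 + 330.882ms (3/4)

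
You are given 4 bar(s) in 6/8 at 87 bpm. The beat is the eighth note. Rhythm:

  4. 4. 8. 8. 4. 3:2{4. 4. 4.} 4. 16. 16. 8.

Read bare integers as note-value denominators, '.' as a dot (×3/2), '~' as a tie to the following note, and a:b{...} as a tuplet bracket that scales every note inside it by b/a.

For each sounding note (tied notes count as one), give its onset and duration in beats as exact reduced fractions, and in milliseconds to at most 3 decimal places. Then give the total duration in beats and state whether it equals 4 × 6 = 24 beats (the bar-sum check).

1) 0.0ms=0b +2068.966ms=3b
2) 2068.966ms=3b +2068.966ms=3b
3) 4137.931ms=6b +1034.483ms=3/2b
4) 5172.414ms=15/2b +1034.483ms=3/2b
5) 6206.897ms=9b +2068.966ms=3b
6) 8275.862ms=12b +1379.31ms=2b
7) 9655.172ms=14b +1379.31ms=2b
8) 11034.483ms=16b +1379.31ms=2b
9) 12413.793ms=18b +2068.966ms=3b
10) 14482.759ms=21b +517.241ms=3/4b
11) 15000.0ms=87/4b +517.241ms=3/4b
12) 15517.241ms=45/2b +1034.483ms=3/2b
Σ=24b of 24 (87bpm 6/8) — PASS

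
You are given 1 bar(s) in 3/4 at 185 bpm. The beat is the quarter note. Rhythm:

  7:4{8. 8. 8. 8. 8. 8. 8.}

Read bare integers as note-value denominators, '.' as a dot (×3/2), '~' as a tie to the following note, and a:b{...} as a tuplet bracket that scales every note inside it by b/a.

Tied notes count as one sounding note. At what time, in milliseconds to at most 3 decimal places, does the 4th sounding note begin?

note 4 onset = 9/7b = 416.988ms

1. 0.0ms @ 0 + 138.996ms (3/7)
2. 138.996ms @ 3/7 + 138.996ms (3/7)
3. 277.992ms @ 6/7 + 138.996ms (3/7)
4. 416.988ms @ 9/7 + 138.996ms (3/7)
5. 555.985ms @ 12/7 + 138.996ms (3/7)
6. 694.981ms @ 15/7 + 138.996ms (3/7)
7. 833.977ms @ 18/7 + 138.996ms (3/7)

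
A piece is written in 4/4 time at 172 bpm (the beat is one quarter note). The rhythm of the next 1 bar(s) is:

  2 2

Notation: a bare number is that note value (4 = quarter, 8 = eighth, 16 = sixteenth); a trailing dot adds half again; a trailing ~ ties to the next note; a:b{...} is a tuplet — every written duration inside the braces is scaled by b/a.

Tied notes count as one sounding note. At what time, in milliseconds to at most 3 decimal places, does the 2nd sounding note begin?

1. 0.0ms @ 0 + 697.674ms (2)
2. 697.674ms @ 2 + 697.674ms (2)

note 2 onset = 2b = 697.674ms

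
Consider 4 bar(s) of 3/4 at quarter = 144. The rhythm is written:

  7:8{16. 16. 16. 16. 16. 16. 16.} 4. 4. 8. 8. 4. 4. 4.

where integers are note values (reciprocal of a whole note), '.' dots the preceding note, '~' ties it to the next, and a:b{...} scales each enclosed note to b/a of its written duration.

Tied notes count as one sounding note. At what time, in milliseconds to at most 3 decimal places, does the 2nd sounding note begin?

note 2 onset = 3/7b = 178.571ms

1. 0.0ms @ 0 + 178.571ms (3/7)
2. 178.571ms @ 3/7 + 178.571ms (3/7)
3. 357.143ms @ 6/7 + 178.571ms (3/7)
4. 535.714ms @ 9/7 + 178.571ms (3/7)
5. 714.286ms @ 12/7 + 178.571ms (3/7)
6. 892.857ms @ 15/7 + 178.571ms (3/7)
7. 1071.429ms @ 18/7 + 178.571ms (3/7)
8. 1250.0ms @ 3 + 625.0ms (3/2)
9. 1875.0ms @ 9/2 + 625.0ms (3/2)
10. 2500.0ms @ 6 + 312.5ms (3/4)
11. 2812.5ms @ 27/4 + 312.5ms (3/4)
12. 3125.0ms @ 15/2 + 625.0ms (3/2)
13. 3750.0ms @ 9 + 625.0ms (3/2)
14. 4375.0ms @ 21/2 + 625.0ms (3/2)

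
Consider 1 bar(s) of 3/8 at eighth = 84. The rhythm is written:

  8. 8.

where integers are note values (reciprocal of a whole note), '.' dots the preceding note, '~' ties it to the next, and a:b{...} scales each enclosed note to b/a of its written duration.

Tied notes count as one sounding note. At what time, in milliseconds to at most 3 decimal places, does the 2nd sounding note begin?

1. 0.0ms @ 0 + 1071.429ms (3/2)
2. 1071.429ms @ 3/2 + 1071.429ms (3/2)

note 2 onset = 3/2b = 1071.429ms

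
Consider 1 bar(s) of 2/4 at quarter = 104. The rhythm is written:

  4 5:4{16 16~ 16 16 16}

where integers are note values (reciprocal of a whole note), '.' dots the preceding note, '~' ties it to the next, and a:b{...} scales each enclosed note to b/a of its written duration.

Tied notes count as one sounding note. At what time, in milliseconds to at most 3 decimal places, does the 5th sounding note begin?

1. 0.0ms @ 0 + 576.923ms (1)
2. 576.923ms @ 1 + 115.385ms (1/5)
3. 692.308ms @ 6/5 + 230.769ms (2/5)
4. 923.077ms @ 8/5 + 115.385ms (1/5)
5. 1038.462ms @ 9/5 + 115.385ms (1/5)

note 5 onset = 9/5b = 1038.462ms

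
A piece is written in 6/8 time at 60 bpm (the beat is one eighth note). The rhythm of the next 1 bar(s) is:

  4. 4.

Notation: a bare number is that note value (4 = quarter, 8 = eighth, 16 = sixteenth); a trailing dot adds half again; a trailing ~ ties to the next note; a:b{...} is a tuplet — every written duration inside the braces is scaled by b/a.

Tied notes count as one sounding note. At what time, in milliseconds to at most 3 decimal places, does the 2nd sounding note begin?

1. 0.0ms @ 0 + 3000.0ms (3)
2. 3000.0ms @ 3 + 3000.0ms (3)

note 2 onset = 3b = 3000.0ms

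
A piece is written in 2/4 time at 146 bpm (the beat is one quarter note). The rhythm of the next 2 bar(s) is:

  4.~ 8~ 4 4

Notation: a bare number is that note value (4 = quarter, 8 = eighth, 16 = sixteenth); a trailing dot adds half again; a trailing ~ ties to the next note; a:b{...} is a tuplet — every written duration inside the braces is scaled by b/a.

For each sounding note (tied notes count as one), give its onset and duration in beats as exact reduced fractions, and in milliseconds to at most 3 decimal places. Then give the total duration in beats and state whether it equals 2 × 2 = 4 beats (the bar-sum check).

1) 0.0ms=0b +1232.877ms=3b
2) 1232.877ms=3b +410.959ms=1b
Σ=4b of 4 (146bpm 2/4) — PASS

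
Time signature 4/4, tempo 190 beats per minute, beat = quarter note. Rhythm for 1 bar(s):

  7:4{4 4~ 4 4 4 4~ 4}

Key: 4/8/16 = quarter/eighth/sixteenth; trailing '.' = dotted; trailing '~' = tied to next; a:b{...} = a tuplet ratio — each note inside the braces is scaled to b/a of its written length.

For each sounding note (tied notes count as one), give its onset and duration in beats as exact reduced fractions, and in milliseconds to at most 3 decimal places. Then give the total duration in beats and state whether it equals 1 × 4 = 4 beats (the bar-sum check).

1) 0.0ms=0b +180.451ms=4/7b
2) 180.451ms=4/7b +360.902ms=8/7b
3) 541.353ms=12/7b +180.451ms=4/7b
4) 721.805ms=16/7b +180.451ms=4/7b
5) 902.256ms=20/7b +360.902ms=8/7b
Σ=4b of 4 (190bpm 4/4) — PASS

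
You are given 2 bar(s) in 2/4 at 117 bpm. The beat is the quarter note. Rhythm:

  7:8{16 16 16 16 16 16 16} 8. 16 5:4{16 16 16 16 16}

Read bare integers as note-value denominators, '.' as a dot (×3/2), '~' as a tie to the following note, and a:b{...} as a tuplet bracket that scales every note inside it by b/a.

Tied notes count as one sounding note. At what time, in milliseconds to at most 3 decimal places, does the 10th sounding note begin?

note 10 onset = 3b = 1538.462ms

1. 0.0ms @ 0 + 146.52ms (2/7)
2. 146.52ms @ 2/7 + 146.52ms (2/7)
3. 293.04ms @ 4/7 + 146.52ms (2/7)
4. 439.56ms @ 6/7 + 146.52ms (2/7)
5. 586.081ms @ 8/7 + 146.52ms (2/7)
6. 732.601ms @ 10/7 + 146.52ms (2/7)
7. 879.121ms @ 12/7 + 146.52ms (2/7)
8. 1025.641ms @ 2 + 384.615ms (3/4)
9. 1410.256ms @ 11/4 + 128.205ms (1/4)
10. 1538.462ms @ 3 + 102.564ms (1/5)
11. 1641.026ms @ 16/5 + 102.564ms (1/5)
12. 1743.59ms @ 17/5 + 102.564ms (1/5)
13. 1846.154ms @ 18/5 + 102.564ms (1/5)
14. 1948.718ms @ 19/5 + 102.564ms (1/5)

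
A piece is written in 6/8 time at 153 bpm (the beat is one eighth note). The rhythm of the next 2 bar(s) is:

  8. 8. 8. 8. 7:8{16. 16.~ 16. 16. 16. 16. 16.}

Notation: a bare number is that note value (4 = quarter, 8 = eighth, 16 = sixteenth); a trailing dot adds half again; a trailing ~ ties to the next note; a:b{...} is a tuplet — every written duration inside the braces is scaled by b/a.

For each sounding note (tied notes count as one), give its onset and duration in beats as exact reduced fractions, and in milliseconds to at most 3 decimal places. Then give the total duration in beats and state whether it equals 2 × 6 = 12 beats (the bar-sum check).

1) 0.0ms=0b +588.235ms=3/2b
2) 588.235ms=3/2b +588.235ms=3/2b
3) 1176.471ms=3b +588.235ms=3/2b
4) 1764.706ms=9/2b +588.235ms=3/2b
5) 2352.941ms=6b +336.134ms=6/7b
6) 2689.076ms=48/7b +672.269ms=12/7b
7) 3361.345ms=60/7b +336.134ms=6/7b
8) 3697.479ms=66/7b +336.134ms=6/7b
9) 4033.613ms=72/7b +336.134ms=6/7b
10) 4369.748ms=78/7b +336.134ms=6/7b
Σ=12b of 12 (153bpm 6/8) — PASS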